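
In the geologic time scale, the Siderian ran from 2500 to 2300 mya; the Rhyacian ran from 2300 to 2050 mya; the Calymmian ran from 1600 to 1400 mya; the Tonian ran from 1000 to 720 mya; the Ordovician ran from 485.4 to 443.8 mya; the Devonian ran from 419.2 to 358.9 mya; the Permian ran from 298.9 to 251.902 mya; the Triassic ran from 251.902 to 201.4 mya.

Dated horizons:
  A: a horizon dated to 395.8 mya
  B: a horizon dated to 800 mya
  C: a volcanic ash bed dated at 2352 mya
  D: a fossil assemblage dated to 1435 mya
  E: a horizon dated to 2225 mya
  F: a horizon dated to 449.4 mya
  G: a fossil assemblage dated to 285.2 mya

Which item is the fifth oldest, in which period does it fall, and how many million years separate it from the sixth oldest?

Larger Ma means older, so oldest first: C 2352 > E 2225 > D 1435 > B 800 > F 449.4 > A 395.8 > G 285.2.
Counting 5 along gives F (449.4 Ma); the excerpt puts that inside the Ordovician, 485.4–443.8 Ma.
Next in line is A (395.8 Ma), and 449.4 − 395.8 = 53.6 Myr.

F, in the Ordovician; 53.6 million years to A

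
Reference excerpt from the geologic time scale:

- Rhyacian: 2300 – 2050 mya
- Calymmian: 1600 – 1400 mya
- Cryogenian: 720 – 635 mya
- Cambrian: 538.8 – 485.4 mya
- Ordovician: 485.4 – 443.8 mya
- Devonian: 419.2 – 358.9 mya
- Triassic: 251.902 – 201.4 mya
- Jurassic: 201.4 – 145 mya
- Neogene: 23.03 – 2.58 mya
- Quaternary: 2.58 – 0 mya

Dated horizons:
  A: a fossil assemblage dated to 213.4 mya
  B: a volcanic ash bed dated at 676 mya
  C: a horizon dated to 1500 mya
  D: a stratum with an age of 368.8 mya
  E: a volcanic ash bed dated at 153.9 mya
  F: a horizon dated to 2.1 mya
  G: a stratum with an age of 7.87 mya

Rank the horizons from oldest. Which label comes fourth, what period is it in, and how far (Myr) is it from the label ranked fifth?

Sorted oldest-first by Ma: C (1500), B (676), D (368.8), A (213.4), E (153.9), G (7.87), F (2.1).
The fourth oldest is A at 213.4 Ma, which lies in 251.902–201.4 Ma: the Triassic.
The fifth oldest is E at 153.9 Ma; separation = |213.4 − 153.9| = 59.5 Myr.

A, in the Triassic; 59.5 million years to E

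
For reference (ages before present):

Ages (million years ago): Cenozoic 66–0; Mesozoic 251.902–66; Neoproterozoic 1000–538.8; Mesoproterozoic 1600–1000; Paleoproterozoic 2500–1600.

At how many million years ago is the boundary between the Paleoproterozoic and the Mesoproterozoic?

The Paleoproterozoic ends and the Mesoproterozoic begins at 1600 million years ago.

1600 million years ago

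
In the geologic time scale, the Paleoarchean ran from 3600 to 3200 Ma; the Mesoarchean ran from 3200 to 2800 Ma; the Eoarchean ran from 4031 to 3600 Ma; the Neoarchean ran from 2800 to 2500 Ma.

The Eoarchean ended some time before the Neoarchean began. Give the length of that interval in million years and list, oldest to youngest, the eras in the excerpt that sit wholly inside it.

800 million years; Paleoarchean, Mesoarchean

The Eoarchean closes at 3600 Ma and the Neoarchean opens at 2800 Ma, so the interval is 3600 − 2800 = 800 Myr.
An era fits inside if it starts at or after 3600 Ma and ends at or before 2800 Ma; oldest first that gives Paleoarchean, Mesoarchean.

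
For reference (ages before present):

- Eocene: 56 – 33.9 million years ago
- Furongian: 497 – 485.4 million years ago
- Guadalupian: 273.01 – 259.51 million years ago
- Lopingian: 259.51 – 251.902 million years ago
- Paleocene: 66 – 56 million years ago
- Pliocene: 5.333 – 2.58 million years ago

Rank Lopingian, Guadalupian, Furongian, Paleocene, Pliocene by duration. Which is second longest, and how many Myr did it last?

Start − end for each: Lopingian 259.51 − 251.902 = 7.608; Guadalupian 273.01 − 259.51 = 13.5; Furongian 497 − 485.4 = 11.6; Paleocene 66 − 56 = 10; Pliocene 5.333 − 2.58 = 2.753.
Ranking these from longest: Guadalupian > Furongian > Paleocene > Lopingian > Pliocene.
Position 2 in that ranking is Furongian, which lasted 11.6 Myr.

Furongian, 11.6 million years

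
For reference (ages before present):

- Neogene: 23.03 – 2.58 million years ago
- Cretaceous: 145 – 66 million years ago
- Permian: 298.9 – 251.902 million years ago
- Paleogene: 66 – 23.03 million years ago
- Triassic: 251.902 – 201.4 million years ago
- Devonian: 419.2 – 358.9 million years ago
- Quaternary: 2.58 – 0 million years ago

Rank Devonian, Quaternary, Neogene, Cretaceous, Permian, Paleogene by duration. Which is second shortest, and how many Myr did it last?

Start − end for each: Devonian 419.2 − 358.9 = 60.3; Quaternary 2.58 − 0 = 2.58; Neogene 23.03 − 2.58 = 20.45; Cretaceous 145 − 66 = 79; Permian 298.9 − 251.902 = 46.998; Paleogene 66 − 23.03 = 42.97.
Ranking these from shortest: Quaternary < Neogene < Paleogene < Permian < Devonian < Cretaceous.
Position 2 in that ranking is Neogene, which lasted 20.45 Myr.

Neogene, 20.45 million years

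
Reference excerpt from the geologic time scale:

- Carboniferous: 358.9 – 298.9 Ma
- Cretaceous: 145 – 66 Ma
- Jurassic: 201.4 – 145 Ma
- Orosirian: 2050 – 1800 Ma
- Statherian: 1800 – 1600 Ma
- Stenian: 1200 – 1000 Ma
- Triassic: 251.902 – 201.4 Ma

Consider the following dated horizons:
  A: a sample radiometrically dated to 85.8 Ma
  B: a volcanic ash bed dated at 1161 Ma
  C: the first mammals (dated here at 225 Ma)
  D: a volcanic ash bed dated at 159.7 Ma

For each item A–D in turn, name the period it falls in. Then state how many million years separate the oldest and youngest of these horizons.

A — Cretaceous; B — Stenian; C — Triassic; D — Jurassic; span 1075.2 million years

Match each age against the start–end ranges in the excerpt: A = 85.8 Ma → Cretaceous (145–66); B = 1161 Ma → Stenian (1200–1000); C = 225 Ma → Triassic (251.902–201.4); D = 159.7 Ma → Jurassic (201.4–145).
The largest age is 1161 Ma and the smallest is 85.8 Ma; their difference is 1075.2 Myr.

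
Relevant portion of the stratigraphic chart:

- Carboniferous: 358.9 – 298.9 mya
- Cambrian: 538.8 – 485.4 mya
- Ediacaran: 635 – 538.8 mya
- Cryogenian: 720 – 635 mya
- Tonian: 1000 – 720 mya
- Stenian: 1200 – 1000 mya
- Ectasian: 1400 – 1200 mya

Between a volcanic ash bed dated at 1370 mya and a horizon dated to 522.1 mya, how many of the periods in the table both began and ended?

The older date is 1370 Ma and the younger is 522.1 Ma.
Periods with start < 1370 and end > 522.1 Ma: Stenian (1200–1000), Tonian (1000–720), Cryogenian (720–635), Ediacaran (635–538.8).
That is 4 complete periods.

4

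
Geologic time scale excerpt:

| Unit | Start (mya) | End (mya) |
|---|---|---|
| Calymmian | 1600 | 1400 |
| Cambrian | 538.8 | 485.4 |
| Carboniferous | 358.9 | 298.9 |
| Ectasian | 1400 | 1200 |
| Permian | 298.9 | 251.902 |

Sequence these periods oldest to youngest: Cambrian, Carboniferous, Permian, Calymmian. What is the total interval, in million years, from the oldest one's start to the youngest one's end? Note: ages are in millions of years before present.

From the excerpt: Cambrian 538.8–485.4; Carboniferous 358.9–298.9; Permian 298.9–251.902; Calymmian 1600–1400 (Ma).
Larger Ma is earlier, so the oldest is Calymmian and the youngest is Permian; oldest to youngest: Calymmian, Cambrian, Carboniferous, Permian.
Oldest start 1600 minus youngest end 251.902 gives 1348.098 Myr overall.

Calymmian, Cambrian, Carboniferous, Permian; total span 1348.098 Myr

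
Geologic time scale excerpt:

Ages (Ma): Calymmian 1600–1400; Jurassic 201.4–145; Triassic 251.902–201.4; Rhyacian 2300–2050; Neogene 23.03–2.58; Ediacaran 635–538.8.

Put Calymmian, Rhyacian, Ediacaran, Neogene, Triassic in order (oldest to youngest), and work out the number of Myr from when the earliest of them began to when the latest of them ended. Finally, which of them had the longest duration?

From the excerpt: Calymmian 1600–1400; Rhyacian 2300–2050; Ediacaran 635–538.8; Neogene 23.03–2.58; Triassic 251.902–201.4 (Ma).
Larger Ma is earlier, so the oldest is Rhyacian and the youngest is Neogene; oldest to youngest: Rhyacian, Calymmian, Ediacaran, Triassic, Neogene.
Oldest start 2300 minus youngest end 2.58 gives 2297.42 Myr overall.
Individual lengths (start − end): Calymmian 200; Ediacaran 96.2; Rhyacian 250; Neogene 20.45; Triassic 50.502. The largest is Rhyacian at 250 Myr.

Rhyacian → Calymmian → Ediacaran → Triassic → Neogene; total span 2297.42 Myr; longest is Rhyacian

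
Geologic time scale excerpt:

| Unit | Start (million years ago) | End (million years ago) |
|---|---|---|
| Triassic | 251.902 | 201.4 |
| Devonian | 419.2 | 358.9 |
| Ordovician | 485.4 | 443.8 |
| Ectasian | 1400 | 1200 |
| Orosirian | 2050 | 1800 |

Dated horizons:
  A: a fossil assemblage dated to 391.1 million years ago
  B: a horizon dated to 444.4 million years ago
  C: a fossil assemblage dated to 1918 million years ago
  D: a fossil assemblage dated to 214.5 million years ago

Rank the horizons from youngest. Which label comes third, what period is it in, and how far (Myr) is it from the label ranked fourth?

Sorted youngest-first by Ma: D (214.5), A (391.1), B (444.4), C (1918).
The third youngest is B at 444.4 Ma, which lies in 485.4–443.8 Ma: the Ordovician.
The fourth youngest is C at 1918 Ma; separation = |444.4 − 1918| = 1473.6 Myr.

B, in the Ordovician; 1473.6 million years to C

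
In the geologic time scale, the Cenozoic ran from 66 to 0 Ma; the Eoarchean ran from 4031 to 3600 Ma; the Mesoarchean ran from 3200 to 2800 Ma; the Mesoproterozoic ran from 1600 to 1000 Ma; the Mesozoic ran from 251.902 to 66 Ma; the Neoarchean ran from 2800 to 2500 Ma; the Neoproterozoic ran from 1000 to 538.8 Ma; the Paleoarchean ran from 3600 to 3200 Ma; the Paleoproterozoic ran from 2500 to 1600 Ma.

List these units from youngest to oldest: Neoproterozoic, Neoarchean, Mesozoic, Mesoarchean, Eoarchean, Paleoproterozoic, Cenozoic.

Sorting by start age (ascending Ma, since larger Ma = older): Cenozoic start 66, Mesozoic start 251.902, Neoproterozoic start 1000, Paleoproterozoic start 2500, Neoarchean start 2800, Mesoarchean start 3200, Eoarchean start 4031.

Cenozoic, then Mesozoic, then Neoproterozoic, then Paleoproterozoic, then Neoarchean, then Mesoarchean, then Eoarchean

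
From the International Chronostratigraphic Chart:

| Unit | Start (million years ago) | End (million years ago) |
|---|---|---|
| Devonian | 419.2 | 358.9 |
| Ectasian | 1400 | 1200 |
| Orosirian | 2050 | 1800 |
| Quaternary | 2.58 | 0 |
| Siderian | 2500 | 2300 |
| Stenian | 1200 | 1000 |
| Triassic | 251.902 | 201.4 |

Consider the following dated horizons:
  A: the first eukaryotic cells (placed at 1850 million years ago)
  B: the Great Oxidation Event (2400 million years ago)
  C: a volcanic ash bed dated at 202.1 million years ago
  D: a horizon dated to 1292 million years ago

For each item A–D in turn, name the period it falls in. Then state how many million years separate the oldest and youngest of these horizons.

Match each age against the start–end ranges in the excerpt: A = 1850 Ma → Orosirian (2050–1800); B = 2400 Ma → Siderian (2500–2300); C = 202.1 Ma → Triassic (251.902–201.4); D = 1292 Ma → Ectasian (1400–1200).
The largest age is 2400 Ma and the smallest is 202.1 Ma; their difference is 2197.9 Myr.

A — Orosirian; B — Siderian; C — Triassic; D — Ectasian; span 2197.9 million years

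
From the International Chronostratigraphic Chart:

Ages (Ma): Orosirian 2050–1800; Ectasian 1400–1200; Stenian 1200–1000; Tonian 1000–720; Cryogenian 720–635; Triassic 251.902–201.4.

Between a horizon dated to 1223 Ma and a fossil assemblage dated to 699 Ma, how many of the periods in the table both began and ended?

2

1223 Ma sits inside the Ectasian (1400–1200) and 699 Ma inside the Cryogenian (720–635); neither of those is wholly between the two dates.
The listed periods lying completely between them are Stenian, Tonian — 2 in all.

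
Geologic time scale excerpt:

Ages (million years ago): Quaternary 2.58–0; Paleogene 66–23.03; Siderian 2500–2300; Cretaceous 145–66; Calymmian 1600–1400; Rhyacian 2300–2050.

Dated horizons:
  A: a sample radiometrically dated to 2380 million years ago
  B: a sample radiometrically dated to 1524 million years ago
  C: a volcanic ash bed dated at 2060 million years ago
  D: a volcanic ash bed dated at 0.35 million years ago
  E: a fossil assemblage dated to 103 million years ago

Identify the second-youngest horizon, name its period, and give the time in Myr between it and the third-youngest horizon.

Sorted youngest-first by Ma: D (0.35), E (103), B (1524), C (2060), A (2380).
The second youngest is E at 103 Ma, which lies in 145–66 Ma: the Cretaceous.
The third youngest is B at 1524 Ma; separation = |103 − 1524| = 1421 Myr.

E, in the Cretaceous; 1421 million years to B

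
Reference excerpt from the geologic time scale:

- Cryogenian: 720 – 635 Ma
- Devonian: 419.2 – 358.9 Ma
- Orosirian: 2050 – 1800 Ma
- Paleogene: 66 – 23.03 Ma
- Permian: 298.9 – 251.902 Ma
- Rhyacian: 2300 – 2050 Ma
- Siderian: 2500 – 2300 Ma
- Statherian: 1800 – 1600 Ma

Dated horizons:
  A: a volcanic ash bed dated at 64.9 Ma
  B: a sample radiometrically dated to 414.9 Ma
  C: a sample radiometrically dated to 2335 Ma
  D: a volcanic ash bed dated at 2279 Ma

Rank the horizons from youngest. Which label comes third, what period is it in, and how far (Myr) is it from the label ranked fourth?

Smaller Ma means younger, so youngest first: A 64.9 < B 414.9 < D 2279 < C 2335.
Counting 3 along gives D (2279 Ma); the excerpt puts that inside the Rhyacian, 2300–2050 Ma.
Next in line is C (2335 Ma), and 2335 − 2279 = 56 Myr.

D, in the Rhyacian; 56 million years to C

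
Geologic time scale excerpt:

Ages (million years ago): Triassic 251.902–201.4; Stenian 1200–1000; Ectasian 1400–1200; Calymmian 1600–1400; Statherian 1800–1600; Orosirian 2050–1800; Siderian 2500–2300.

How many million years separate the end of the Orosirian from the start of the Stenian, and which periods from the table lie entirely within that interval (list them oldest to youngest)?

The Orosirian closes at 1800 Ma and the Stenian opens at 1200 Ma, so the interval is 1800 − 1200 = 600 Myr.
A period fits inside if it starts at or after 1800 Ma and ends at or before 1200 Ma; oldest first that gives Statherian, Calymmian, Ectasian.

600 million years; Statherian, Calymmian, Ectasian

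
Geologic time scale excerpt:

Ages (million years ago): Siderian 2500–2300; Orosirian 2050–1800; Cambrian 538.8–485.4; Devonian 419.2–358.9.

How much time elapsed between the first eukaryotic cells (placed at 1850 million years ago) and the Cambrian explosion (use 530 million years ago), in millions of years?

1320 million years

1850 − 530 = 1320 million years.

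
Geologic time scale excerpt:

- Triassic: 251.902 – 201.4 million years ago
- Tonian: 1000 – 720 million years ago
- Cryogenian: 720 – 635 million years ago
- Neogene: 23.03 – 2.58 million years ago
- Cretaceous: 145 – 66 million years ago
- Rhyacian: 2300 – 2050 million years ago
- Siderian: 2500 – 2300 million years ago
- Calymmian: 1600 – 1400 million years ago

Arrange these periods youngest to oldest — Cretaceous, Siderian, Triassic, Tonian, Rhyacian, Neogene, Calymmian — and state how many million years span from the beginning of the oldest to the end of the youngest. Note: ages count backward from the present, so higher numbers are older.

From the excerpt: Cretaceous 145–66; Siderian 2500–2300; Triassic 251.902–201.4; Tonian 1000–720; Rhyacian 2300–2050; Neogene 23.03–2.58; Calymmian 1600–1400 (Ma).
Larger Ma is earlier, so the oldest is Siderian and the youngest is Neogene; youngest to oldest: Neogene, Cretaceous, Triassic, Tonian, Calymmian, Rhyacian, Siderian.
Oldest start 2500 minus youngest end 2.58 gives 2497.42 Myr overall.

Neogene, Cretaceous, Triassic, Tonian, Calymmian, Rhyacian, Siderian; total span 2497.42 Myr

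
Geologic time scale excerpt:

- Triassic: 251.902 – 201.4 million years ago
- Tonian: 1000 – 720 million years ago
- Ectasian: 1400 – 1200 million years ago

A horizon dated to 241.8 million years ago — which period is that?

241.8 Ma lies between 251.902 and 201.4 Ma, so it falls in the Triassic.

Triassic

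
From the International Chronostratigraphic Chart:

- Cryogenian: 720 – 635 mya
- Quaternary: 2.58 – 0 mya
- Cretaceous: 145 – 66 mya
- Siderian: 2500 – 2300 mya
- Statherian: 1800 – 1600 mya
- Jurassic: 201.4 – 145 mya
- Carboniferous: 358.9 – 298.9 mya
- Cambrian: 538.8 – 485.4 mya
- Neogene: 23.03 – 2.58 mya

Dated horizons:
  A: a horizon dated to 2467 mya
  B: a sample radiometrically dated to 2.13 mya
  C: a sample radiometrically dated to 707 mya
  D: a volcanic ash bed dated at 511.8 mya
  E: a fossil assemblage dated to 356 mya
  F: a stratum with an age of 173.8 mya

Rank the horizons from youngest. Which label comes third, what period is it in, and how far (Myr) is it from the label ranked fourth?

E, in the Carboniferous; 155.8 million years to D

Sorted youngest-first by Ma: B (2.13), F (173.8), E (356), D (511.8), C (707), A (2467).
The third youngest is E at 356 Ma, which lies in 358.9–298.9 Ma: the Carboniferous.
The fourth youngest is D at 511.8 Ma; separation = |356 − 511.8| = 155.8 Myr.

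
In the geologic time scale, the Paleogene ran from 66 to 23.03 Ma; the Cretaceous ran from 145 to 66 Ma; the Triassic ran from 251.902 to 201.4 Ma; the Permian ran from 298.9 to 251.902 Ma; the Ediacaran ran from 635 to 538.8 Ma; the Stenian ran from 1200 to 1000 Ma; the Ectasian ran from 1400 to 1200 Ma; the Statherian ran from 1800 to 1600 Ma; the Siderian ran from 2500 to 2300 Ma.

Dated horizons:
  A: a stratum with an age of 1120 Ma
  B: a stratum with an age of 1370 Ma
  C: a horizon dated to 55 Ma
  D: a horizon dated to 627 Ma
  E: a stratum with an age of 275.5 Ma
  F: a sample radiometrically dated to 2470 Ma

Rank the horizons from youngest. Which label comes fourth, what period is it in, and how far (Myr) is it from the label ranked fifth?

A, in the Stenian; 250 million years to B

Sorted youngest-first by Ma: C (55), E (275.5), D (627), A (1120), B (1370), F (2470).
The fourth youngest is A at 1120 Ma, which lies in 1200–1000 Ma: the Stenian.
The fifth youngest is B at 1370 Ma; separation = |1120 − 1370| = 250 Myr.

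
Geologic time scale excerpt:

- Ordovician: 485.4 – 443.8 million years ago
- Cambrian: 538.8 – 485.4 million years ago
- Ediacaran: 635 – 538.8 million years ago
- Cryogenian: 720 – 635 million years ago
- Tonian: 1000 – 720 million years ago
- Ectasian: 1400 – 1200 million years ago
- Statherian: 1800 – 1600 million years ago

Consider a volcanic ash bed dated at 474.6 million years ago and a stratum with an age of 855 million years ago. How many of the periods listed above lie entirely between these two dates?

3

855 Ma sits inside the Tonian (1000–720) and 474.6 Ma inside the Ordovician (485.4–443.8); neither of those is wholly between the two dates.
The listed periods lying completely between them are Cryogenian, Ediacaran, Cambrian — 3 in all.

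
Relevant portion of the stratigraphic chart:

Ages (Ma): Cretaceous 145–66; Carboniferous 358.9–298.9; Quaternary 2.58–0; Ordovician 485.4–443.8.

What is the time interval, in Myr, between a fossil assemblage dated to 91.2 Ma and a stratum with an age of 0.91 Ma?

90.29 million years

91.2 − 0.91 = 90.29 million years.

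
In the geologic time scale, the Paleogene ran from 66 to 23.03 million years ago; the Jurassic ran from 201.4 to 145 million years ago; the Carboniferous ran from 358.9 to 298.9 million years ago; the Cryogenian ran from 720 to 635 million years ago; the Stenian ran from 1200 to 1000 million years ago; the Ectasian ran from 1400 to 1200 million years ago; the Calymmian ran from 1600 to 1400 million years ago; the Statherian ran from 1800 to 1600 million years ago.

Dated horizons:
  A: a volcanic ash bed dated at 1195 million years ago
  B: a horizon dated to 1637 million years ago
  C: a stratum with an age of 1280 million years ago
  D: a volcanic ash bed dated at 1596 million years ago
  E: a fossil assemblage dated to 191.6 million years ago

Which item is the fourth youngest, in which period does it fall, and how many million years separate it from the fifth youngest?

D, in the Calymmian; 41 million years to B

Smaller Ma means younger, so youngest first: E 191.6 < A 1195 < C 1280 < D 1596 < B 1637.
Counting 4 along gives D (1596 Ma); the excerpt puts that inside the Calymmian, 1600–1400 Ma.
Next in line is B (1637 Ma), and 1637 − 1596 = 41 Myr.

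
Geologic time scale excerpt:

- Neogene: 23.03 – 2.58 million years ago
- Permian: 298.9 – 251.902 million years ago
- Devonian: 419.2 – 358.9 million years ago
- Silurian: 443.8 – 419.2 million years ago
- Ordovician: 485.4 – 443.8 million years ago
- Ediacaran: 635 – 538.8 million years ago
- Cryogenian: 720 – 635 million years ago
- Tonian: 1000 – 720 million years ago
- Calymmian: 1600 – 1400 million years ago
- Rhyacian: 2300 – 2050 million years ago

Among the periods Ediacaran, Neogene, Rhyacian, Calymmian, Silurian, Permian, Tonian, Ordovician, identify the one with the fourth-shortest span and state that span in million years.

Durations: Ediacaran 96.2; Neogene 20.45; Rhyacian 250; Calymmian 200; Silurian 24.6; Permian 46.998; Tonian 280; Ordovician 41.6 Myr.
Sorted shortest-first: Neogene (20.45), Silurian (24.6), Ordovician (41.6), Permian (46.998), Ediacaran (96.2), Calymmian (200), Rhyacian (250), Tonian (280).
The fourth shortest is Permian at 46.998 Myr.

Permian, 46.998 million years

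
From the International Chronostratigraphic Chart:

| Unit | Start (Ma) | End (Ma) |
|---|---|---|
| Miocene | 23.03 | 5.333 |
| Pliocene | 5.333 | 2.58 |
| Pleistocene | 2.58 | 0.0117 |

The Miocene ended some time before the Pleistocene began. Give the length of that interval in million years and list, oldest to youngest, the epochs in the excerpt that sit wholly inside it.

End of Miocene = 5.333 Ma; start of Pleistocene = 2.58 Ma.
Gap = 5.333 − 2.58 = 2.753 Myr.
Epochs wholly inside 5.333–2.58 Ma: Pliocene (5.333–2.58).

2.753 million years; Pliocene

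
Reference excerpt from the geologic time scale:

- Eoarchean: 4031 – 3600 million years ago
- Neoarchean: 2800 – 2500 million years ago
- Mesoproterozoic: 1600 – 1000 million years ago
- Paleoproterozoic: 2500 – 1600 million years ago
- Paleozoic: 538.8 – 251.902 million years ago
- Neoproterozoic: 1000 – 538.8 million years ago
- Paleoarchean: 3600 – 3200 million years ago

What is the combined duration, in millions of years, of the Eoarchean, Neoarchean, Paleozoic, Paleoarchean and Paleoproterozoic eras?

2317.898 million years

Duration is start − end for each: (4031 − 3600) + (2800 − 2500) + (538.8 − 251.902) + (3600 − 3200) + (2500 − 1600).
That is 431 + 300 + 286.898 + 400 + 900, which totals 2317.898 million years.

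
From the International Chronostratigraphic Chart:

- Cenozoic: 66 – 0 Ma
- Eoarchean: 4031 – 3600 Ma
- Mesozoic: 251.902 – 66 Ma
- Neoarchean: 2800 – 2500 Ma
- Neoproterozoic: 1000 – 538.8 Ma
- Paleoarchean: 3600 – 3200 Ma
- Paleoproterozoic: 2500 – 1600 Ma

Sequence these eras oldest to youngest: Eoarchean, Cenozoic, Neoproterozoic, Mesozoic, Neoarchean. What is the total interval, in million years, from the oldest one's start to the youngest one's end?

Start ages (Ma): Eoarchean 4031, Neoarchean 2800, Neoproterozoic 1000, Mesozoic 251.902, Cenozoic 66.
Ordered oldest to youngest: Eoarchean, Neoarchean, Neoproterozoic, Mesozoic, Cenozoic.
Span = 4031 − 0 = 4031 Myr.

Eoarchean → Neoarchean → Neoproterozoic → Mesozoic → Cenozoic; total span 4031 Myr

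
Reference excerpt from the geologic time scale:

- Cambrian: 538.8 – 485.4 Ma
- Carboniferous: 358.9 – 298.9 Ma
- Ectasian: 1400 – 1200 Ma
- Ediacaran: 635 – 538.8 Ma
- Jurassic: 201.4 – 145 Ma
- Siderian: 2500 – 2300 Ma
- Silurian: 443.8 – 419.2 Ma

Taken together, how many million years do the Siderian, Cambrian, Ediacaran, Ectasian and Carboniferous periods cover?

Duration is start − end for each: (2500 − 2300) + (538.8 − 485.4) + (635 − 538.8) + (1400 − 1200) + (358.9 − 298.9).
That is 200 + 53.4 + 96.2 + 200 + 60, which totals 609.6 million years.

609.6 million years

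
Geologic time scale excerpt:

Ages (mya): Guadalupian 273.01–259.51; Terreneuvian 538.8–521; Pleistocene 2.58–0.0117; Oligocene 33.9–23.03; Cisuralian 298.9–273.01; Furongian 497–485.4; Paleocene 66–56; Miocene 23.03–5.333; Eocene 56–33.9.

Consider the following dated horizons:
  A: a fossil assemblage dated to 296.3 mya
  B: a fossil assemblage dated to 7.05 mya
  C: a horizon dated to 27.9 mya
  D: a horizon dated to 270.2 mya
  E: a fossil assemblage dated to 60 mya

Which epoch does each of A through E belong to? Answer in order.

Match each age against the start–end ranges in the excerpt: A = 296.3 Ma → Cisuralian (298.9–273.01); B = 7.05 Ma → Miocene (23.03–5.333); C = 27.9 Ma → Oligocene (33.9–23.03); D = 270.2 Ma → Guadalupian (273.01–259.51); E = 60 Ma → Paleocene (66–56).

A — Cisuralian; B — Miocene; C — Oligocene; D — Guadalupian; E — Paleocene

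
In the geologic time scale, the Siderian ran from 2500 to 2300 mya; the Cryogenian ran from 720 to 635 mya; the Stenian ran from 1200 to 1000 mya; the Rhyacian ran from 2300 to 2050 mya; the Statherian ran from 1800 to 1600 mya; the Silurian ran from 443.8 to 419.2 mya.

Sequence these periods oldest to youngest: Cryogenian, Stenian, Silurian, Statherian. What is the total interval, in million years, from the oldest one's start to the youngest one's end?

Start ages (Ma): Statherian 1800, Stenian 1200, Cryogenian 720, Silurian 443.8.
Ordered oldest to youngest: Statherian, Stenian, Cryogenian, Silurian.
Span = 1800 − 419.2 = 1380.8 Myr.

Statherian, Stenian, Cryogenian, Silurian; total span 1380.8 Myr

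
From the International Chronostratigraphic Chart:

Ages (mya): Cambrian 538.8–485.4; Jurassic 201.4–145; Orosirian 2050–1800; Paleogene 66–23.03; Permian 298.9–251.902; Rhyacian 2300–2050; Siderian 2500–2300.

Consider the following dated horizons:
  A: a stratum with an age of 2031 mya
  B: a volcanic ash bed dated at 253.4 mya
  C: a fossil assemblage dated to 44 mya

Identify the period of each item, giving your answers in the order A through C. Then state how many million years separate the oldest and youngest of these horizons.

A: 2031 Ma lies in 2050–1800 Ma, so Orosirian.
B: 253.4 Ma lies in 298.9–251.902 Ma, so Permian.
C: 44 Ma lies in 66–23.03 Ma, so Paleogene.
Oldest = 2031 Ma, youngest = 44 Ma → span 1987 Myr.

A — Orosirian; B — Permian; C — Paleogene; span 1987 million years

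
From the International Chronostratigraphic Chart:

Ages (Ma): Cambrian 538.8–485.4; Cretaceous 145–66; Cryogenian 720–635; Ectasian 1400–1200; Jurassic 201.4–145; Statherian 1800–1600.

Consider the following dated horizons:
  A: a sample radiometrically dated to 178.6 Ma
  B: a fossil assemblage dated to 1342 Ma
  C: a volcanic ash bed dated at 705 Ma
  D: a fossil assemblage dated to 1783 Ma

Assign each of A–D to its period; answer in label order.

A — Jurassic; B — Ectasian; C — Cryogenian; D — Statherian

A: 178.6 Ma lies in 201.4–145 Ma, so Jurassic.
B: 1342 Ma lies in 1400–1200 Ma, so Ectasian.
C: 705 Ma lies in 720–635 Ma, so Cryogenian.
D: 1783 Ma lies in 1800–1600 Ma, so Statherian.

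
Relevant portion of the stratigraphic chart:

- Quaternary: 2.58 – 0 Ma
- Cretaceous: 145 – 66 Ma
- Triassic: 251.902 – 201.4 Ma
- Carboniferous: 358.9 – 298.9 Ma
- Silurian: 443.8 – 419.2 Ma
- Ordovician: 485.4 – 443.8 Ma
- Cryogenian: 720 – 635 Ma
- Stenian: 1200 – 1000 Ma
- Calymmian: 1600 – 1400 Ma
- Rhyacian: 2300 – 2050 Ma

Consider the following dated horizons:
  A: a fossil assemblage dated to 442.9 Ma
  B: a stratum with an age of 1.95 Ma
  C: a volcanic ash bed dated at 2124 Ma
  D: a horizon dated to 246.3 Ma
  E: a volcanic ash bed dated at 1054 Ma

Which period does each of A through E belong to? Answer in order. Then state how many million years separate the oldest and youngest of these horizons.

A — Silurian; B — Quaternary; C — Rhyacian; D — Triassic; E — Stenian; span 2122.05 million years

A: 442.9 Ma lies in 443.8–419.2 Ma, so Silurian.
B: 1.95 Ma lies in 2.58–0 Ma, so Quaternary.
C: 2124 Ma lies in 2300–2050 Ma, so Rhyacian.
D: 246.3 Ma lies in 251.902–201.4 Ma, so Triassic.
E: 1054 Ma lies in 1200–1000 Ma, so Stenian.
Oldest = 2124 Ma, youngest = 1.95 Ma → span 2122.05 Myr.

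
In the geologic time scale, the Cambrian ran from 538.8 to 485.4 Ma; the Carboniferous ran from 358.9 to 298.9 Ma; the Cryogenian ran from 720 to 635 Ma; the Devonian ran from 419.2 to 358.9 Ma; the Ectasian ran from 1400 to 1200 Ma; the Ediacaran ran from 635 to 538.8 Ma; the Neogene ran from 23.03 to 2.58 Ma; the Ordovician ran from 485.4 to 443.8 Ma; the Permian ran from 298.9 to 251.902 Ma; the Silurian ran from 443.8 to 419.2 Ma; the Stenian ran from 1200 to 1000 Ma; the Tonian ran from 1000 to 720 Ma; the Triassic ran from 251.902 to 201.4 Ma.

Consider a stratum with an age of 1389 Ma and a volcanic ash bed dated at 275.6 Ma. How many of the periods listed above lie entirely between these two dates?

The older date is 1389 Ma and the younger is 275.6 Ma.
Periods with start < 1389 and end > 275.6 Ma: Stenian (1200–1000), Tonian (1000–720), Cryogenian (720–635), Ediacaran (635–538.8), Cambrian (538.8–485.4), Ordovician (485.4–443.8), Silurian (443.8–419.2), Devonian (419.2–358.9), Carboniferous (358.9–298.9).
That is 9 complete periods.

9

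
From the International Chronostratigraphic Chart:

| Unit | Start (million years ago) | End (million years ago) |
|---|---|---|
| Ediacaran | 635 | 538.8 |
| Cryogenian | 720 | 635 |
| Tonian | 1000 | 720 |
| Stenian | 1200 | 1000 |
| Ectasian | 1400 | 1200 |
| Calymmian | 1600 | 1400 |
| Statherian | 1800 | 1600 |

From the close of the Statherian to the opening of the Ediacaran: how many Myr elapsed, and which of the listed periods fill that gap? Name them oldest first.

965 million years; Calymmian, Ectasian, Stenian, Tonian, Cryogenian

End of Statherian = 1600 Ma; start of Ediacaran = 635 Ma.
Gap = 1600 − 635 = 965 Myr.
Periods wholly inside 1600–635 Ma: Calymmian (1600–1400), Ectasian (1400–1200), Stenian (1200–1000), Tonian (1000–720), Cryogenian (720–635).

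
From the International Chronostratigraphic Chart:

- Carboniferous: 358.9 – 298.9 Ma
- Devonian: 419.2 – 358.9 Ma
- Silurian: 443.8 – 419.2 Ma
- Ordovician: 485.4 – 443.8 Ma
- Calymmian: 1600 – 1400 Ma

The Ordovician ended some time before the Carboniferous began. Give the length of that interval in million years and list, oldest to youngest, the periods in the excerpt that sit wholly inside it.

End of Ordovician = 443.8 Ma; start of Carboniferous = 358.9 Ma.
Gap = 443.8 − 358.9 = 84.9 Myr.
Periods wholly inside 443.8–358.9 Ma: Silurian (443.8–419.2), Devonian (419.2–358.9).

84.9 million years; Silurian, Devonian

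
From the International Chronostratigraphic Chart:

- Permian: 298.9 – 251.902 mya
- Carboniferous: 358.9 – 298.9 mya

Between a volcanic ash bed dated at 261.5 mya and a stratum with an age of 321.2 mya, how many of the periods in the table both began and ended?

0

Checking each listed span, none has both start < 321.2 Ma and end > 261.5 Ma — every period straddles one of the two dates or lies outside them — so the count is 0.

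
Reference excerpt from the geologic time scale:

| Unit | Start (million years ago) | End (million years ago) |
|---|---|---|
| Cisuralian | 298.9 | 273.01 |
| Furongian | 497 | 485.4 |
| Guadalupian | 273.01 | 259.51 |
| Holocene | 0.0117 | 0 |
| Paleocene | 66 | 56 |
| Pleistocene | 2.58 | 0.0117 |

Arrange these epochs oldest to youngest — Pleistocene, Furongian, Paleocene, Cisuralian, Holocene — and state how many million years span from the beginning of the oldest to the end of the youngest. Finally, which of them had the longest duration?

Furongian → Cisuralian → Paleocene → Pleistocene → Holocene; total span 497 Myr; longest is Cisuralian

From the excerpt: Pleistocene 2.58–0.0117; Furongian 497–485.4; Paleocene 66–56; Cisuralian 298.9–273.01; Holocene 0.0117–0 (Ma).
Larger Ma is earlier, so the oldest is Furongian and the youngest is Holocene; oldest to youngest: Furongian, Cisuralian, Paleocene, Pleistocene, Holocene.
Oldest start 497 minus youngest end 0 gives 497 Myr overall.
Individual lengths (start − end): Furongian 11.6; Holocene 0.0117; Paleocene 10; Cisuralian 25.89; Pleistocene 2.5683. The largest is Cisuralian at 25.89 Myr.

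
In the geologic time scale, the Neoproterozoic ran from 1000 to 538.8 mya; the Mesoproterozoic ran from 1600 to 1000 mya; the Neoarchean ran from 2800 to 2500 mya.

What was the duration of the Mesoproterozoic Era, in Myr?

1600 − 1000 = 600 million years.

600 million years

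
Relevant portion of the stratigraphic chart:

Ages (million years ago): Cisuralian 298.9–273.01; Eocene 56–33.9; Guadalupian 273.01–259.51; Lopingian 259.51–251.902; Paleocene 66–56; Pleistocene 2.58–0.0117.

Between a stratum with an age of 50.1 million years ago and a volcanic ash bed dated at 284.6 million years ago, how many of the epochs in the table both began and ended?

The older date is 284.6 Ma and the younger is 50.1 Ma.
Epochs with start < 284.6 and end > 50.1 Ma: Guadalupian (273.01–259.51), Lopingian (259.51–251.902), Paleocene (66–56).
That is 3 complete epochs.

3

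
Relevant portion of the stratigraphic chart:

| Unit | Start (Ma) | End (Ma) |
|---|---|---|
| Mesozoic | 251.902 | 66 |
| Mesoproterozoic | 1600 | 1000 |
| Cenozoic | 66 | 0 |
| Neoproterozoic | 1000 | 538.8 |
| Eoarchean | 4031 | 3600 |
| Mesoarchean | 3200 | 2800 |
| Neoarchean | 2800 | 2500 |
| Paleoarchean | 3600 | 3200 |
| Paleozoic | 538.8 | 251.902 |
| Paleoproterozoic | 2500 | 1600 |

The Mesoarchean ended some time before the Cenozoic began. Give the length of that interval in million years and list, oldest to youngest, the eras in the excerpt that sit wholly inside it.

2734 million years; Neoarchean, Paleoproterozoic, Mesoproterozoic, Neoproterozoic, Paleozoic, Mesozoic

The Mesoarchean closes at 2800 Ma and the Cenozoic opens at 66 Ma, so the interval is 2800 − 66 = 2734 Myr.
An era fits inside if it starts at or after 2800 Ma and ends at or before 66 Ma; oldest first that gives Neoarchean, Paleoproterozoic, Mesoproterozoic, Neoproterozoic, Paleozoic, Mesozoic.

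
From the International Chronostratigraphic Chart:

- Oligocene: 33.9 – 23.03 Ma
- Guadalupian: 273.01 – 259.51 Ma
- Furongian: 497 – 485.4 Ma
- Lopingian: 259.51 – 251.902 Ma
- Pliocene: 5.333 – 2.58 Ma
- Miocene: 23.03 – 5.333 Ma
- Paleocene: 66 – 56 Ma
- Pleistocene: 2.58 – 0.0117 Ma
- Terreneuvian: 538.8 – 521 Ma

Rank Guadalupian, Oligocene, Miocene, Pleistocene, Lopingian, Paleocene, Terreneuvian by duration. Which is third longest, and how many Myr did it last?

Durations: Guadalupian 13.5; Oligocene 10.87; Miocene 17.697; Pleistocene 2.5683; Lopingian 7.608; Paleocene 10; Terreneuvian 17.8 Myr.
Sorted longest-first: Terreneuvian (17.8), Miocene (17.697), Guadalupian (13.5), Oligocene (10.87), Paleocene (10), Lopingian (7.608), Pleistocene (2.5683).
The third longest is Guadalupian at 13.5 Myr.

Guadalupian, 13.5 million years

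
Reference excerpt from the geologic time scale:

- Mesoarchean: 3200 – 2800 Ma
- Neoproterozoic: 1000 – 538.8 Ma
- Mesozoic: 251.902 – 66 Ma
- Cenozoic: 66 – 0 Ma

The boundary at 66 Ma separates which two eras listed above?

The Mesozoic ends at 66 Ma and the Cenozoic begins at 66 Ma, so they share that boundary.

Mesozoic and Cenozoic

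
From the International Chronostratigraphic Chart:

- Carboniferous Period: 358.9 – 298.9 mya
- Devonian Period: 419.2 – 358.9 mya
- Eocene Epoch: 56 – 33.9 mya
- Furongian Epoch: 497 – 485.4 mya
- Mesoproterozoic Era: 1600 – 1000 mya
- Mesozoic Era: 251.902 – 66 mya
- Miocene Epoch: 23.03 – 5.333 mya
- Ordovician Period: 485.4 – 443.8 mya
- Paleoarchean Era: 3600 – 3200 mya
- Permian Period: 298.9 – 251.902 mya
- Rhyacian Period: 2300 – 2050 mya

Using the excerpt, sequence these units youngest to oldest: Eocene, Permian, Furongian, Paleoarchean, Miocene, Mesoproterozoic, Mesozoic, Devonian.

The oldest of these is Paleoarchean (starts 3600 Ma) and the youngest is Miocene (ends 5.333 Ma).
In between, by decreasing start age: Mesoproterozoic (1600), Furongian (497), Devonian (419.2), Permian (298.9), Mesozoic (251.902), Eocene (56).
Listing youngest first means reversing that sequence.

Miocene → Eocene → Mesozoic → Permian → Devonian → Furongian → Mesoproterozoic → Paleoarchean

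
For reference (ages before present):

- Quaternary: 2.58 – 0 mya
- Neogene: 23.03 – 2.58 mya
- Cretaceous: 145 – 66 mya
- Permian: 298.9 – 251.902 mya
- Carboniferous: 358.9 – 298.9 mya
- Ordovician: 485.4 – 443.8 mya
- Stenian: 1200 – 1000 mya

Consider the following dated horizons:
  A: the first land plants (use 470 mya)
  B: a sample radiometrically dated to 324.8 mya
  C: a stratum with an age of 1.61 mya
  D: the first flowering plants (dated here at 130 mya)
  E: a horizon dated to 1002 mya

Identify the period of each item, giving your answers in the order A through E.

A — Ordovician; B — Carboniferous; C — Quaternary; D — Cretaceous; E — Stenian

A: 470 Ma lies in 485.4–443.8 Ma, so Ordovician.
B: 324.8 Ma lies in 358.9–298.9 Ma, so Carboniferous.
C: 1.61 Ma lies in 2.58–0 Ma, so Quaternary.
D: 130 Ma lies in 145–66 Ma, so Cretaceous.
E: 1002 Ma lies in 1200–1000 Ma, so Stenian.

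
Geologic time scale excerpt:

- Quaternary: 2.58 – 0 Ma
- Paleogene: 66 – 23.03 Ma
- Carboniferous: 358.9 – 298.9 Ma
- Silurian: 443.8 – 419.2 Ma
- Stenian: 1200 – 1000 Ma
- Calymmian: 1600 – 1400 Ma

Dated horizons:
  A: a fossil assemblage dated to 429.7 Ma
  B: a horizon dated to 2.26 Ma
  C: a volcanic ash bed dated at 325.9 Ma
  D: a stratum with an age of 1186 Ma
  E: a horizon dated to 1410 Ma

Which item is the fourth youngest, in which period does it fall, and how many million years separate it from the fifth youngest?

Smaller Ma means younger, so youngest first: B 2.26 < C 325.9 < A 429.7 < D 1186 < E 1410.
Counting 4 along gives D (1186 Ma); the excerpt puts that inside the Stenian, 1200–1000 Ma.
Next in line is E (1410 Ma), and 1410 − 1186 = 224 Myr.

D, in the Stenian; 224 million years to E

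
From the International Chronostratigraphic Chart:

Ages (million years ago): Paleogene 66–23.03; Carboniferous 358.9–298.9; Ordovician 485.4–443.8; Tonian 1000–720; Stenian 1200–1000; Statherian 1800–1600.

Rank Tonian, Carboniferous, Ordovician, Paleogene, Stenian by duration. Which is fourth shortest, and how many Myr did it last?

Start − end for each: Tonian 1000 − 720 = 280; Carboniferous 358.9 − 298.9 = 60; Ordovician 485.4 − 443.8 = 41.6; Paleogene 66 − 23.03 = 42.97; Stenian 1200 − 1000 = 200.
Ranking these from shortest: Ordovician < Paleogene < Carboniferous < Stenian < Tonian.
Position 4 in that ranking is Stenian, which lasted 200 Myr.

Stenian, 200 million years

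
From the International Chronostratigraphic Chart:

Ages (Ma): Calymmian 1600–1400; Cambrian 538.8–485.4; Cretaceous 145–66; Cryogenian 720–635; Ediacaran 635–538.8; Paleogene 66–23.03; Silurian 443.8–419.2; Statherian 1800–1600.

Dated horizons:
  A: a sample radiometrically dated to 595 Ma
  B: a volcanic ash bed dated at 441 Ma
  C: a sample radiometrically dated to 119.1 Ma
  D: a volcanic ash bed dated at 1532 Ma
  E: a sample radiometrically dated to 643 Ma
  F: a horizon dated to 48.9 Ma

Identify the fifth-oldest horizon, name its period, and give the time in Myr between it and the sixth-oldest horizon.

Larger Ma means older, so oldest first: D 1532 > E 643 > A 595 > B 441 > C 119.1 > F 48.9.
Counting 5 along gives C (119.1 Ma); the excerpt puts that inside the Cretaceous, 145–66 Ma.
Next in line is F (48.9 Ma), and 119.1 − 48.9 = 70.2 Myr.

C, in the Cretaceous; 70.2 million years to F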